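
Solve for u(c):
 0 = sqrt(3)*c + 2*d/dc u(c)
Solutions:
 u(c) = C1 - sqrt(3)*c^2/4


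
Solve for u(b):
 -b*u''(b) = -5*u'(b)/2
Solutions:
 u(b) = C1 + C2*b^(7/2)


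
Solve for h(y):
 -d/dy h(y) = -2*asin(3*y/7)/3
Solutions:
 h(y) = C1 + 2*y*asin(3*y/7)/3 + 2*sqrt(49 - 9*y^2)/9


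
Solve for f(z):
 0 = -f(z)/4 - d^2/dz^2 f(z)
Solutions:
 f(z) = C1*sin(z/2) + C2*cos(z/2)


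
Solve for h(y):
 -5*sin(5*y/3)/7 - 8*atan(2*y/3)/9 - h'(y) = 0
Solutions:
 h(y) = C1 - 8*y*atan(2*y/3)/9 + 2*log(4*y^2 + 9)/3 + 3*cos(5*y/3)/7


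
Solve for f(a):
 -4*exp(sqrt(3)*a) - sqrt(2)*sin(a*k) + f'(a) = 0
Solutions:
 f(a) = C1 + 4*sqrt(3)*exp(sqrt(3)*a)/3 - sqrt(2)*cos(a*k)/k


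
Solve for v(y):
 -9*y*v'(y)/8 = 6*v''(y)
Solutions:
 v(y) = C1 + C2*erf(sqrt(6)*y/8)


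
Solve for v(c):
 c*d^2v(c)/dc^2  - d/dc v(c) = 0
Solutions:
 v(c) = C1 + C2*c^2


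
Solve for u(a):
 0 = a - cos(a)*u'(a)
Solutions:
 u(a) = C1 + Integral(a/cos(a), a)


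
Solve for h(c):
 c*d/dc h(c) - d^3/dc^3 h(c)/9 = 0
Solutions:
 h(c) = C1 + Integral(C2*airyai(3^(2/3)*c) + C3*airybi(3^(2/3)*c), c)


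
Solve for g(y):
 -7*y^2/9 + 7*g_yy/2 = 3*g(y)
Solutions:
 g(y) = C1*exp(-sqrt(42)*y/7) + C2*exp(sqrt(42)*y/7) - 7*y^2/27 - 49/81


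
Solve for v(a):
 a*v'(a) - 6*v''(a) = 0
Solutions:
 v(a) = C1 + C2*erfi(sqrt(3)*a/6)


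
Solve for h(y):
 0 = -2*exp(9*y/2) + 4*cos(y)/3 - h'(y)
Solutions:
 h(y) = C1 - 4*exp(9*y/2)/9 + 4*sin(y)/3


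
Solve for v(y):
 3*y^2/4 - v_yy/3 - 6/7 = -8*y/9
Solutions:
 v(y) = C1 + C2*y + 3*y^4/16 + 4*y^3/9 - 9*y^2/7


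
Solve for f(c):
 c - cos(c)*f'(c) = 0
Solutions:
 f(c) = C1 + Integral(c/cos(c), c)


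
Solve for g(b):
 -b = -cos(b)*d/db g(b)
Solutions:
 g(b) = C1 + Integral(b/cos(b), b)


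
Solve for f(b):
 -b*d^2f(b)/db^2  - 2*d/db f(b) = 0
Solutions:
 f(b) = C1 + C2/b


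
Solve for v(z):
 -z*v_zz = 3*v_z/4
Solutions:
 v(z) = C1 + C2*z^(1/4)


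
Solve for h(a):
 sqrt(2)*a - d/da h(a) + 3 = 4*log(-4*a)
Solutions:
 h(a) = C1 + sqrt(2)*a^2/2 - 4*a*log(-a) + a*(7 - 8*log(2))


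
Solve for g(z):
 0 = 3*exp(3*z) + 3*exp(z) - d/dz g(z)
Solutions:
 g(z) = C1 + exp(3*z) + 3*exp(z)


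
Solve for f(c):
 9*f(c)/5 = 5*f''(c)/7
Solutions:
 f(c) = C1*exp(-3*sqrt(7)*c/5) + C2*exp(3*sqrt(7)*c/5)


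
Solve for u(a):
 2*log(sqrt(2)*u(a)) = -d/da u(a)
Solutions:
 Integral(1/(2*log(_y) + log(2)), (_y, u(a))) = C1 - a


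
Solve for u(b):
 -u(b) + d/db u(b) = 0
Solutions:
 u(b) = C1*exp(b)


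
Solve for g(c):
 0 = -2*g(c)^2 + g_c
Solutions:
 g(c) = -1/(C1 + 2*c)


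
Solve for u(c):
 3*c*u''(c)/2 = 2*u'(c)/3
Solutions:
 u(c) = C1 + C2*c^(13/9)


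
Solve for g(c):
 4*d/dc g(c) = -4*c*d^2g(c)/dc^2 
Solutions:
 g(c) = C1 + C2*log(c)


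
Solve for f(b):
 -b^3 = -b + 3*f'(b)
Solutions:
 f(b) = C1 - b^4/12 + b^2/6


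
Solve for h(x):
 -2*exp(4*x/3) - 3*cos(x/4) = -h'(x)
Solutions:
 h(x) = C1 + 3*exp(4*x/3)/2 + 12*sin(x/4)


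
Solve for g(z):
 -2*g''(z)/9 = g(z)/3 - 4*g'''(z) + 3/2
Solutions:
 g(z) = C1*exp(z*(-(81*sqrt(6563) + 6562)^(1/3) - 1/(81*sqrt(6563) + 6562)^(1/3) + 2)/108)*sin(sqrt(3)*z*(-(81*sqrt(6563) + 6562)^(1/3) + (81*sqrt(6563) + 6562)^(-1/3))/108) + C2*exp(z*(-(81*sqrt(6563) + 6562)^(1/3) - 1/(81*sqrt(6563) + 6562)^(1/3) + 2)/108)*cos(sqrt(3)*z*(-(81*sqrt(6563) + 6562)^(1/3) + (81*sqrt(6563) + 6562)^(-1/3))/108) + C3*exp(z*((81*sqrt(6563) + 6562)^(-1/3) + 1 + (81*sqrt(6563) + 6562)^(1/3))/54) - 9/2


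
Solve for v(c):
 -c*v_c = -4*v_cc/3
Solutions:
 v(c) = C1 + C2*erfi(sqrt(6)*c/4)


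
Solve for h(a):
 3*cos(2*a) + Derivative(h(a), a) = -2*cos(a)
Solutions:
 h(a) = C1 - 2*sin(a) - 3*sin(2*a)/2


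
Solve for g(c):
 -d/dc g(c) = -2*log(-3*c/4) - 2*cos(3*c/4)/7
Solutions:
 g(c) = C1 + 2*c*log(-c) - 4*c*log(2) - 2*c + 2*c*log(3) + 8*sin(3*c/4)/21


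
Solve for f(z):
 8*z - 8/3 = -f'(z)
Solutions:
 f(z) = C1 - 4*z^2 + 8*z/3


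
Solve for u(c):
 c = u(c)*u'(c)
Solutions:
 u(c) = -sqrt(C1 + c^2)
 u(c) = sqrt(C1 + c^2)


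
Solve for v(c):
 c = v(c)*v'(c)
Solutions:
 v(c) = -sqrt(C1 + c^2)
 v(c) = sqrt(C1 + c^2)


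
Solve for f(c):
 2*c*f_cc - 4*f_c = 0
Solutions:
 f(c) = C1 + C2*c^3


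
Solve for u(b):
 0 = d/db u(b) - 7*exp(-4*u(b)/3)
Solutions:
 u(b) = 3*log(-I*(C1 + 28*b/3)^(1/4))
 u(b) = 3*log(I*(C1 + 28*b/3)^(1/4))
 u(b) = 3*log(-(C1 + 28*b/3)^(1/4))
 u(b) = 3*log(C1 + 28*b/3)/4


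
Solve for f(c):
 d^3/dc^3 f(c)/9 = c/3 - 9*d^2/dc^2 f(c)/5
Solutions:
 f(c) = C1 + C2*c + C3*exp(-81*c/5) + 5*c^3/162 - 25*c^2/4374


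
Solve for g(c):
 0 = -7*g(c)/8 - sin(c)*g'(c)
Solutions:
 g(c) = C1*(cos(c) + 1)^(7/16)/(cos(c) - 1)^(7/16)


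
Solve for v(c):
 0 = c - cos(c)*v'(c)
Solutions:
 v(c) = C1 + Integral(c/cos(c), c)


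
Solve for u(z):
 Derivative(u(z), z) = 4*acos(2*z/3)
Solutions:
 u(z) = C1 + 4*z*acos(2*z/3) - 2*sqrt(9 - 4*z^2)


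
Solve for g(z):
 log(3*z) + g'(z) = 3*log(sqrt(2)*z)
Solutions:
 g(z) = C1 + 2*z*log(z) - 2*z + z*log(2*sqrt(2)/3)


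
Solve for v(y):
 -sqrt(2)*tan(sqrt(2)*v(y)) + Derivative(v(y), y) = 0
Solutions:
 v(y) = sqrt(2)*(pi - asin(C1*exp(2*y)))/2
 v(y) = sqrt(2)*asin(C1*exp(2*y))/2


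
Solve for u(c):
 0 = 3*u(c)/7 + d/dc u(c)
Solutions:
 u(c) = C1*exp(-3*c/7)


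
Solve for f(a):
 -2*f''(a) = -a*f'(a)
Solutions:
 f(a) = C1 + C2*erfi(a/2)


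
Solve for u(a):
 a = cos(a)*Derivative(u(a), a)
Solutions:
 u(a) = C1 + Integral(a/cos(a), a)


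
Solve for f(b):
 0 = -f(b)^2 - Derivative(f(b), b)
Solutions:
 f(b) = 1/(C1 + b)


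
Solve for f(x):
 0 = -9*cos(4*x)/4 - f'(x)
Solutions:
 f(x) = C1 - 9*sin(4*x)/16


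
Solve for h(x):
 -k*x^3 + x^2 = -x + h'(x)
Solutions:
 h(x) = C1 - k*x^4/4 + x^3/3 + x^2/2


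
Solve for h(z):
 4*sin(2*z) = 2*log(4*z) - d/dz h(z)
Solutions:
 h(z) = C1 + 2*z*log(z) - 2*z + 4*z*log(2) + 2*cos(2*z)


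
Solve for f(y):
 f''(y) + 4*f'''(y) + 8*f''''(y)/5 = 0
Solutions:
 f(y) = C1 + C2*y + C3*exp(y*(-5 + sqrt(15))/4) + C4*exp(-y*(sqrt(15) + 5)/4)


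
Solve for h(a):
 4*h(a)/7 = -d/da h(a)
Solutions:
 h(a) = C1*exp(-4*a/7)


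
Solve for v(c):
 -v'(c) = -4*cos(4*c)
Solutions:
 v(c) = C1 + sin(4*c)


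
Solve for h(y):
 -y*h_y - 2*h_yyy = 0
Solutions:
 h(y) = C1 + Integral(C2*airyai(-2^(2/3)*y/2) + C3*airybi(-2^(2/3)*y/2), y)


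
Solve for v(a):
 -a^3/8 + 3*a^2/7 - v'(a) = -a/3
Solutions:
 v(a) = C1 - a^4/32 + a^3/7 + a^2/6


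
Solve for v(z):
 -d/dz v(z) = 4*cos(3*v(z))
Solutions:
 v(z) = -asin((C1 + exp(24*z))/(C1 - exp(24*z)))/3 + pi/3
 v(z) = asin((C1 + exp(24*z))/(C1 - exp(24*z)))/3


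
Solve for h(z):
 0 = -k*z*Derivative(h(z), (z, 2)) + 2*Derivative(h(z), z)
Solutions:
 h(z) = C1 + z^(((re(k) + 2)*re(k) + im(k)^2)/(re(k)^2 + im(k)^2))*(C2*sin(2*log(z)*Abs(im(k))/(re(k)^2 + im(k)^2)) + C3*cos(2*log(z)*im(k)/(re(k)^2 + im(k)^2)))


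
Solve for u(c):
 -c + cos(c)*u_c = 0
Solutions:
 u(c) = C1 + Integral(c/cos(c), c)


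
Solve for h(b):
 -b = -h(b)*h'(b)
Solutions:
 h(b) = -sqrt(C1 + b^2)
 h(b) = sqrt(C1 + b^2)


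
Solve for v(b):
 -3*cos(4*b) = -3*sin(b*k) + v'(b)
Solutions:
 v(b) = C1 - 3*sin(4*b)/4 - 3*cos(b*k)/k


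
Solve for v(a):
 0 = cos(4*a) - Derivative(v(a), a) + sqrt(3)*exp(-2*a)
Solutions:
 v(a) = C1 + sin(4*a)/4 - sqrt(3)*exp(-2*a)/2


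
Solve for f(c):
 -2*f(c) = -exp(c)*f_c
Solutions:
 f(c) = C1*exp(-2*exp(-c))


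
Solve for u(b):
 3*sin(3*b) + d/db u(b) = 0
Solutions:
 u(b) = C1 + cos(3*b)


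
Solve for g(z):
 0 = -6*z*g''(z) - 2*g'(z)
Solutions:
 g(z) = C1 + C2*z^(2/3)


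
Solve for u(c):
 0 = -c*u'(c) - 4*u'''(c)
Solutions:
 u(c) = C1 + Integral(C2*airyai(-2^(1/3)*c/2) + C3*airybi(-2^(1/3)*c/2), c)


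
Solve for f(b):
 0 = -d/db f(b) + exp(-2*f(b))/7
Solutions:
 f(b) = log(-sqrt(C1 + 14*b)) - log(7)
 f(b) = log(C1 + 14*b)/2 - log(7)


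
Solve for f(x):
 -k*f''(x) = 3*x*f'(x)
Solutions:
 f(x) = C1 + C2*sqrt(k)*erf(sqrt(6)*x*sqrt(1/k)/2)


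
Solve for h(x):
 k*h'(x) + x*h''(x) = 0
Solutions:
 h(x) = C1 + x^(1 - re(k))*(C2*sin(log(x)*Abs(im(k))) + C3*cos(log(x)*im(k)))


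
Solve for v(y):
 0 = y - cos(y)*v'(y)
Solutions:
 v(y) = C1 + Integral(y/cos(y), y)


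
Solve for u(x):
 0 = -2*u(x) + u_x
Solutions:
 u(x) = C1*exp(2*x)


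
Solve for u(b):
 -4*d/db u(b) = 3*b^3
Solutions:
 u(b) = C1 - 3*b^4/16


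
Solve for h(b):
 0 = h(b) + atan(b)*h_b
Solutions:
 h(b) = C1*exp(-Integral(1/atan(b), b))


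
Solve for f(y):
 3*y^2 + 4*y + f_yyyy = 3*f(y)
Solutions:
 f(y) = C1*exp(-3^(1/4)*y) + C2*exp(3^(1/4)*y) + C3*sin(3^(1/4)*y) + C4*cos(3^(1/4)*y) + y^2 + 4*y/3


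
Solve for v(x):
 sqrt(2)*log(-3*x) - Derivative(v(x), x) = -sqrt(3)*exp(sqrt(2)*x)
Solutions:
 v(x) = C1 + sqrt(2)*x*log(-x) + sqrt(2)*x*(-1 + log(3)) + sqrt(6)*exp(sqrt(2)*x)/2


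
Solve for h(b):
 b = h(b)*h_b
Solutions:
 h(b) = -sqrt(C1 + b^2)
 h(b) = sqrt(C1 + b^2)


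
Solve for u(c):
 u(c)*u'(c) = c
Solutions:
 u(c) = -sqrt(C1 + c^2)
 u(c) = sqrt(C1 + c^2)


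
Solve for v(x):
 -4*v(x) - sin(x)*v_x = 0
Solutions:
 v(x) = C1*(cos(x)^2 + 2*cos(x) + 1)/(cos(x)^2 - 2*cos(x) + 1)


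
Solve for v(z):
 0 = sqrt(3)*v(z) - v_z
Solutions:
 v(z) = C1*exp(sqrt(3)*z)


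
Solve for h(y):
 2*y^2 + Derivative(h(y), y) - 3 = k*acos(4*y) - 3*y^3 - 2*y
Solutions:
 h(y) = C1 + k*(y*acos(4*y) - sqrt(1 - 16*y^2)/4) - 3*y^4/4 - 2*y^3/3 - y^2 + 3*y


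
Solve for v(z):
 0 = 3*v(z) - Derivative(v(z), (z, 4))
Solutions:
 v(z) = C1*exp(-3^(1/4)*z) + C2*exp(3^(1/4)*z) + C3*sin(3^(1/4)*z) + C4*cos(3^(1/4)*z)


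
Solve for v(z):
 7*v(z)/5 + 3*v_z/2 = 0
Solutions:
 v(z) = C1*exp(-14*z/15)


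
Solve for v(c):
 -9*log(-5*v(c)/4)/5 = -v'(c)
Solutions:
 -5*Integral(1/(log(-_y) - 2*log(2) + log(5)), (_y, v(c)))/9 = C1 - c


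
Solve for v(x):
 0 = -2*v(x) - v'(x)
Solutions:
 v(x) = C1*exp(-2*x)


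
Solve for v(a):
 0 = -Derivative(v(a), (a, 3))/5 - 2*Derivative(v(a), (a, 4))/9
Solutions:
 v(a) = C1 + C2*a + C3*a^2 + C4*exp(-9*a/10)


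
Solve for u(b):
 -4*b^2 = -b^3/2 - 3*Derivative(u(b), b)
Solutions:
 u(b) = C1 - b^4/24 + 4*b^3/9


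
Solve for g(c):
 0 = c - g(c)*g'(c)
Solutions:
 g(c) = -sqrt(C1 + c^2)
 g(c) = sqrt(C1 + c^2)


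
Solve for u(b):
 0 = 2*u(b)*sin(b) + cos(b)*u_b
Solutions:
 u(b) = C1*cos(b)^2


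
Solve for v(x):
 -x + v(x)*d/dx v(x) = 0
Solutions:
 v(x) = -sqrt(C1 + x^2)
 v(x) = sqrt(C1 + x^2)


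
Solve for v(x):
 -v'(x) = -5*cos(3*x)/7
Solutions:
 v(x) = C1 + 5*sin(3*x)/21


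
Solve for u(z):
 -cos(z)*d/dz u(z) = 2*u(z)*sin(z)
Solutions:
 u(z) = C1*cos(z)^2


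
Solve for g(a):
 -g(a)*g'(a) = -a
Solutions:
 g(a) = -sqrt(C1 + a^2)
 g(a) = sqrt(C1 + a^2)


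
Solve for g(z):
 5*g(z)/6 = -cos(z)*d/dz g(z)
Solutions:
 g(z) = C1*(sin(z) - 1)^(5/12)/(sin(z) + 1)^(5/12)


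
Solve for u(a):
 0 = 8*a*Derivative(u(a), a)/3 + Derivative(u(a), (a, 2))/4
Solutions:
 u(a) = C1 + C2*erf(4*sqrt(3)*a/3)


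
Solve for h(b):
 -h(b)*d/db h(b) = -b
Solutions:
 h(b) = -sqrt(C1 + b^2)
 h(b) = sqrt(C1 + b^2)


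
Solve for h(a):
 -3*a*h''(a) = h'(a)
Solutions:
 h(a) = C1 + C2*a^(2/3)


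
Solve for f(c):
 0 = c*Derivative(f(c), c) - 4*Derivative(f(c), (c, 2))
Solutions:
 f(c) = C1 + C2*erfi(sqrt(2)*c/4)


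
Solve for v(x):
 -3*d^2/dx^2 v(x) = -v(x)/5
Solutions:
 v(x) = C1*exp(-sqrt(15)*x/15) + C2*exp(sqrt(15)*x/15)


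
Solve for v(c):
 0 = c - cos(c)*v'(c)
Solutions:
 v(c) = C1 + Integral(c/cos(c), c)


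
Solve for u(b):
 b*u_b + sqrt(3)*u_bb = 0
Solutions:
 u(b) = C1 + C2*erf(sqrt(2)*3^(3/4)*b/6)


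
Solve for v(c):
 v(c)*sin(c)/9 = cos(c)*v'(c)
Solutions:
 v(c) = C1/cos(c)^(1/9)


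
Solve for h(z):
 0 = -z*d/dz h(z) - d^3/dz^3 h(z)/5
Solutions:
 h(z) = C1 + Integral(C2*airyai(-5^(1/3)*z) + C3*airybi(-5^(1/3)*z), z)


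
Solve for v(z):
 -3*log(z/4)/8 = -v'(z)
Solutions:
 v(z) = C1 + 3*z*log(z)/8 - 3*z*log(2)/4 - 3*z/8


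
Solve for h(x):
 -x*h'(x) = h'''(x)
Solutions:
 h(x) = C1 + Integral(C2*airyai(-x) + C3*airybi(-x), x)


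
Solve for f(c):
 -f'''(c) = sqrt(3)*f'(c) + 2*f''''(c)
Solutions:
 f(c) = C1 + C2*exp(c*(-2 + (1 + 54*sqrt(3) + sqrt(-1 + (1 + 54*sqrt(3))^2))^(-1/3) + (1 + 54*sqrt(3) + sqrt(-1 + (1 + 54*sqrt(3))^2))^(1/3))/12)*sin(sqrt(3)*c*(-(1 + 54*sqrt(3) + sqrt(-1 + (1 + 54*sqrt(3))^2))^(1/3) + (1 + 54*sqrt(3) + sqrt(-1 + (1 + 54*sqrt(3))^2))^(-1/3))/12) + C3*exp(c*(-2 + (1 + 54*sqrt(3) + sqrt(-1 + (1 + 54*sqrt(3))^2))^(-1/3) + (1 + 54*sqrt(3) + sqrt(-1 + (1 + 54*sqrt(3))^2))^(1/3))/12)*cos(sqrt(3)*c*(-(1 + 54*sqrt(3) + sqrt(-1 + (1 + 54*sqrt(3))^2))^(1/3) + (1 + 54*sqrt(3) + sqrt(-1 + (1 + 54*sqrt(3))^2))^(-1/3))/12) + C4*exp(-c*((1 + 54*sqrt(3) + sqrt(-1 + (1 + 54*sqrt(3))^2))^(-1/3) + 1 + (1 + 54*sqrt(3) + sqrt(-1 + (1 + 54*sqrt(3))^2))^(1/3))/6)


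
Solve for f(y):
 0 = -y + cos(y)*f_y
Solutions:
 f(y) = C1 + Integral(y/cos(y), y)


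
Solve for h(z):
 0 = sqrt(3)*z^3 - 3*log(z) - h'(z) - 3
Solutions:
 h(z) = C1 + sqrt(3)*z^4/4 - 3*z*log(z)


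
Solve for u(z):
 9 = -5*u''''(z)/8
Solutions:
 u(z) = C1 + C2*z + C3*z^2 + C4*z^3 - 3*z^4/5


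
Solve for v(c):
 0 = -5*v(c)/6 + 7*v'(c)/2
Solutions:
 v(c) = C1*exp(5*c/21)


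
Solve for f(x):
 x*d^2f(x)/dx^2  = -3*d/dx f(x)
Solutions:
 f(x) = C1 + C2/x^2


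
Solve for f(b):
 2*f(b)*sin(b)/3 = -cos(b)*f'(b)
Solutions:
 f(b) = C1*cos(b)^(2/3)


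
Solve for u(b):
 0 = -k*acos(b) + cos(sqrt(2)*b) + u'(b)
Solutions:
 u(b) = C1 + k*(b*acos(b) - sqrt(1 - b^2)) - sqrt(2)*sin(sqrt(2)*b)/2


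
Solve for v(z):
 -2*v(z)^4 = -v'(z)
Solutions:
 v(z) = (-1/(C1 + 6*z))^(1/3)
 v(z) = (-1/(C1 + 2*z))^(1/3)*(-3^(2/3) - 3*3^(1/6)*I)/6
 v(z) = (-1/(C1 + 2*z))^(1/3)*(-3^(2/3) + 3*3^(1/6)*I)/6


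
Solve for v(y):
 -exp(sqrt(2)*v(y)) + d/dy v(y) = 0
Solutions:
 v(y) = sqrt(2)*(2*log(-1/(C1 + y)) - log(2))/4


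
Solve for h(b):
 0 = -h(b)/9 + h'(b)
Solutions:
 h(b) = C1*exp(b/9)


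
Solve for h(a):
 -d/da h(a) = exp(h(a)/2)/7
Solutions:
 h(a) = 2*log(1/(C1 + a)) + 2*log(14)


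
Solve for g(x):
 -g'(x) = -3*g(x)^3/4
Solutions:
 g(x) = -sqrt(2)*sqrt(-1/(C1 + 3*x))
 g(x) = sqrt(2)*sqrt(-1/(C1 + 3*x))


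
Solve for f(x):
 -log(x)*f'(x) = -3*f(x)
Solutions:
 f(x) = C1*exp(3*li(x))


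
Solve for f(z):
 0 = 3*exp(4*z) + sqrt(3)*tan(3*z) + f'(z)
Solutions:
 f(z) = C1 - 3*exp(4*z)/4 + sqrt(3)*log(cos(3*z))/3


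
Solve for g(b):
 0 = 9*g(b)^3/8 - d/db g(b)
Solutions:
 g(b) = -2*sqrt(-1/(C1 + 9*b))
 g(b) = 2*sqrt(-1/(C1 + 9*b))


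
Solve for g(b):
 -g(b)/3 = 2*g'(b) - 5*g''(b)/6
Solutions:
 g(b) = C1*exp(b*(6 - sqrt(46))/5) + C2*exp(b*(6 + sqrt(46))/5)


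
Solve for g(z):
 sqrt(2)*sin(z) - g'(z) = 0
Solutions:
 g(z) = C1 - sqrt(2)*cos(z)


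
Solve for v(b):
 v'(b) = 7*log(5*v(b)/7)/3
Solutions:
 -3*Integral(1/(log(_y) - log(7) + log(5)), (_y, v(b)))/7 = C1 - b


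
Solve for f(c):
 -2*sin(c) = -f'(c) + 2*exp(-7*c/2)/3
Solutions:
 f(c) = C1 - 2*cos(c) - 4*exp(-7*c/2)/21


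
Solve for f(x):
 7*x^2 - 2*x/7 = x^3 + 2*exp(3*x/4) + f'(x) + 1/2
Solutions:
 f(x) = C1 - x^4/4 + 7*x^3/3 - x^2/7 - x/2 - 8*exp(3*x/4)/3


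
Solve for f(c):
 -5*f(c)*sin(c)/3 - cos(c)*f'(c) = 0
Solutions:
 f(c) = C1*cos(c)^(5/3)


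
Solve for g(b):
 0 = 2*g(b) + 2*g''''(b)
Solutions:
 g(b) = (C1*sin(sqrt(2)*b/2) + C2*cos(sqrt(2)*b/2))*exp(-sqrt(2)*b/2) + (C3*sin(sqrt(2)*b/2) + C4*cos(sqrt(2)*b/2))*exp(sqrt(2)*b/2)


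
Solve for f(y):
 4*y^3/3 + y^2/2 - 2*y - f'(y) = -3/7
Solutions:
 f(y) = C1 + y^4/3 + y^3/6 - y^2 + 3*y/7


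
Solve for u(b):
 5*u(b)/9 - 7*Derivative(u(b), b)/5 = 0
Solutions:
 u(b) = C1*exp(25*b/63)


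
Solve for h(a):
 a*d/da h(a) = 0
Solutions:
 h(a) = C1


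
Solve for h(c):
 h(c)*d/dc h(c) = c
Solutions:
 h(c) = -sqrt(C1 + c^2)
 h(c) = sqrt(C1 + c^2)


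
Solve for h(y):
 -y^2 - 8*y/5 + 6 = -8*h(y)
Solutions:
 h(y) = y^2/8 + y/5 - 3/4


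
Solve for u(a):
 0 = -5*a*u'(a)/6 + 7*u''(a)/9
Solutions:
 u(a) = C1 + C2*erfi(sqrt(105)*a/14)


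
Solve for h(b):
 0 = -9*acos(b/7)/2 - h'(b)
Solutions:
 h(b) = C1 - 9*b*acos(b/7)/2 + 9*sqrt(49 - b^2)/2


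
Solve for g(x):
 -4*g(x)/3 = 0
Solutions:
 g(x) = 0


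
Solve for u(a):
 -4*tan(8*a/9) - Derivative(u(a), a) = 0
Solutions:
 u(a) = C1 + 9*log(cos(8*a/9))/2


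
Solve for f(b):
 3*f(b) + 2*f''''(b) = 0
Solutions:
 f(b) = (C1*sin(6^(1/4)*b/2) + C2*cos(6^(1/4)*b/2))*exp(-6^(1/4)*b/2) + (C3*sin(6^(1/4)*b/2) + C4*cos(6^(1/4)*b/2))*exp(6^(1/4)*b/2)


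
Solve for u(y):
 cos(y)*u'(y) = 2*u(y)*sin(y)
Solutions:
 u(y) = C1/cos(y)^2


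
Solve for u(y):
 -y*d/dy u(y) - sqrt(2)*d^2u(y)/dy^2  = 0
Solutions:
 u(y) = C1 + C2*erf(2^(1/4)*y/2)


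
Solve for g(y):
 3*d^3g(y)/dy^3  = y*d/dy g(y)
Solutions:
 g(y) = C1 + Integral(C2*airyai(3^(2/3)*y/3) + C3*airybi(3^(2/3)*y/3), y)


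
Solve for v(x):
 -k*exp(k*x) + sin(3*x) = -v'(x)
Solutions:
 v(x) = C1 + exp(k*x) + cos(3*x)/3


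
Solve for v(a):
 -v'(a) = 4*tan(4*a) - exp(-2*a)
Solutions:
 v(a) = C1 - log(tan(4*a)^2 + 1)/2 - exp(-2*a)/2


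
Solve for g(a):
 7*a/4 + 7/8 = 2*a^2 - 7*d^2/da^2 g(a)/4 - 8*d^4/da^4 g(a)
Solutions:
 g(a) = C1 + C2*a + C3*sin(sqrt(14)*a/8) + C4*cos(sqrt(14)*a/8) + 2*a^4/21 - a^3/6 - 1073*a^2/196


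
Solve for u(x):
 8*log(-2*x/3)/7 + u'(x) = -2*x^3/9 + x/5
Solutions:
 u(x) = C1 - x^4/18 + x^2/10 - 8*x*log(-x)/7 + 8*x*(-log(2) + 1 + log(3))/7


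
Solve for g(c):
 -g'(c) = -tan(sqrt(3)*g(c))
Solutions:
 g(c) = sqrt(3)*(pi - asin(C1*exp(sqrt(3)*c)))/3
 g(c) = sqrt(3)*asin(C1*exp(sqrt(3)*c))/3


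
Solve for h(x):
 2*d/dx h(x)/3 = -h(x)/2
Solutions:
 h(x) = C1*exp(-3*x/4)


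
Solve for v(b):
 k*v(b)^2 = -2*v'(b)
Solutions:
 v(b) = 2/(C1 + b*k)


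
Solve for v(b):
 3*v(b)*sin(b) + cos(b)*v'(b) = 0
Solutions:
 v(b) = C1*cos(b)^3


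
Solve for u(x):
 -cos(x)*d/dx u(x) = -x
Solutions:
 u(x) = C1 + Integral(x/cos(x), x)


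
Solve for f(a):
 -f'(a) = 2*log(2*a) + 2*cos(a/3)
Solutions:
 f(a) = C1 - 2*a*log(a) - 2*a*log(2) + 2*a - 6*sin(a/3)


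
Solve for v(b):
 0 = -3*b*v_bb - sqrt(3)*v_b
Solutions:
 v(b) = C1 + C2*b^(1 - sqrt(3)/3)


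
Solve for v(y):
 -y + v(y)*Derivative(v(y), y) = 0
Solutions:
 v(y) = -sqrt(C1 + y^2)
 v(y) = sqrt(C1 + y^2)


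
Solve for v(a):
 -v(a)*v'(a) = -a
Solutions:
 v(a) = -sqrt(C1 + a^2)
 v(a) = sqrt(C1 + a^2)


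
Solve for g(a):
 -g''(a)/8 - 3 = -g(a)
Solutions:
 g(a) = C1*exp(-2*sqrt(2)*a) + C2*exp(2*sqrt(2)*a) + 3


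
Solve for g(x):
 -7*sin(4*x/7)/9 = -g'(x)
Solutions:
 g(x) = C1 - 49*cos(4*x/7)/36


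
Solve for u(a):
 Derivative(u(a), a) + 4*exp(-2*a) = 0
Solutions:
 u(a) = C1 + 2*exp(-2*a)


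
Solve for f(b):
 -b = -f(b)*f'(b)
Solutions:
 f(b) = -sqrt(C1 + b^2)
 f(b) = sqrt(C1 + b^2)


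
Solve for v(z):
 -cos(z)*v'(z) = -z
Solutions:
 v(z) = C1 + Integral(z/cos(z), z)


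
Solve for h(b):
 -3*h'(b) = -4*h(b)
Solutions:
 h(b) = C1*exp(4*b/3)


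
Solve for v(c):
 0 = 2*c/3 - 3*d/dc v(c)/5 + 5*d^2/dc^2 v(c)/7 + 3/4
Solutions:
 v(c) = C1 + C2*exp(21*c/25) + 5*c^2/9 + 1945*c/756


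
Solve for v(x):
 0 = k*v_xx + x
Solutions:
 v(x) = C1 + C2*x - x^3/(6*k)


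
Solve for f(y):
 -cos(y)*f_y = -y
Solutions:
 f(y) = C1 + Integral(y/cos(y), y)


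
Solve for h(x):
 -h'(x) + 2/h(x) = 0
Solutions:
 h(x) = -sqrt(C1 + 4*x)
 h(x) = sqrt(C1 + 4*x)


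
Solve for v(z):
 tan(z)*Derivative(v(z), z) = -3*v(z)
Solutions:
 v(z) = C1/sin(z)^3


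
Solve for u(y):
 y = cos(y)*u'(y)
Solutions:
 u(y) = C1 + Integral(y/cos(y), y)


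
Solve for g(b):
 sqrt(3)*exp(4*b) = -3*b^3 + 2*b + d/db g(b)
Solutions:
 g(b) = C1 + 3*b^4/4 - b^2 + sqrt(3)*exp(4*b)/4


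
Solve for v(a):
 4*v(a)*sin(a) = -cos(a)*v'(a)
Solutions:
 v(a) = C1*cos(a)^4


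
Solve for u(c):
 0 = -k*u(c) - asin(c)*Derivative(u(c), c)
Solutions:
 u(c) = C1*exp(-k*Integral(1/asin(c), c))


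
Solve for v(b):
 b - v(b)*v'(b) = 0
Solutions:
 v(b) = -sqrt(C1 + b^2)
 v(b) = sqrt(C1 + b^2)


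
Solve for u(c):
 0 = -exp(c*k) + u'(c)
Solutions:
 u(c) = C1 + exp(c*k)/k


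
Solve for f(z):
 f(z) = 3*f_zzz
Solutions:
 f(z) = C3*exp(3^(2/3)*z/3) + (C1*sin(3^(1/6)*z/2) + C2*cos(3^(1/6)*z/2))*exp(-3^(2/3)*z/6)


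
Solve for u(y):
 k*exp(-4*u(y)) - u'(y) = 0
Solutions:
 u(y) = log(-I*(C1 + 4*k*y)^(1/4))
 u(y) = log(I*(C1 + 4*k*y)^(1/4))
 u(y) = log(-(C1 + 4*k*y)^(1/4))
 u(y) = log(C1 + 4*k*y)/4


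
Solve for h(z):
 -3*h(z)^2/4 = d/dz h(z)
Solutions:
 h(z) = 4/(C1 + 3*z)


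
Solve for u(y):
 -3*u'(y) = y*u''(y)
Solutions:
 u(y) = C1 + C2/y^2


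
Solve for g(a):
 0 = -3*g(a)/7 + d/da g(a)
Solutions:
 g(a) = C1*exp(3*a/7)


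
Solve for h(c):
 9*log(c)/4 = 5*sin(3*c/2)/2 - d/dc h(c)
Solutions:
 h(c) = C1 - 9*c*log(c)/4 + 9*c/4 - 5*cos(3*c/2)/3


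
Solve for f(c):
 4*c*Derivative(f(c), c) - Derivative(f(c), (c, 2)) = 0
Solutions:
 f(c) = C1 + C2*erfi(sqrt(2)*c)


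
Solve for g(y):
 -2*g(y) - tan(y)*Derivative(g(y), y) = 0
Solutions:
 g(y) = C1/sin(y)^2


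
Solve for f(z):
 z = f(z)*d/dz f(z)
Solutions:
 f(z) = -sqrt(C1 + z^2)
 f(z) = sqrt(C1 + z^2)


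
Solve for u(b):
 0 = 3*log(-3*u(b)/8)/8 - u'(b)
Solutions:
 -8*Integral(1/(log(-_y) - 3*log(2) + log(3)), (_y, u(b)))/3 = C1 - b


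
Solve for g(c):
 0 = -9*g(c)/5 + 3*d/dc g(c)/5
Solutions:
 g(c) = C1*exp(3*c)


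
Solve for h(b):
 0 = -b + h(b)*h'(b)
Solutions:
 h(b) = -sqrt(C1 + b^2)
 h(b) = sqrt(C1 + b^2)


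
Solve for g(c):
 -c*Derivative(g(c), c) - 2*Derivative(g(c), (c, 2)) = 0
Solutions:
 g(c) = C1 + C2*erf(c/2)


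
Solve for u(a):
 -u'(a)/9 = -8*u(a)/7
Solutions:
 u(a) = C1*exp(72*a/7)


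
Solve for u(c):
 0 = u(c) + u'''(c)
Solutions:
 u(c) = C3*exp(-c) + (C1*sin(sqrt(3)*c/2) + C2*cos(sqrt(3)*c/2))*exp(c/2)


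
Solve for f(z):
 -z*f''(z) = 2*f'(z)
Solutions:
 f(z) = C1 + C2/z


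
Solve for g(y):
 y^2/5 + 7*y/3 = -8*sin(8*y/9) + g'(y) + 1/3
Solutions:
 g(y) = C1 + y^3/15 + 7*y^2/6 - y/3 - 9*cos(8*y/9)


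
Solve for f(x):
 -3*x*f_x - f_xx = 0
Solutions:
 f(x) = C1 + C2*erf(sqrt(6)*x/2)


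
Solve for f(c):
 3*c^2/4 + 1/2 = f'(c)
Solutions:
 f(c) = C1 + c^3/4 + c/2


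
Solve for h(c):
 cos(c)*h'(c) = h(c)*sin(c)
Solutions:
 h(c) = C1/cos(c)


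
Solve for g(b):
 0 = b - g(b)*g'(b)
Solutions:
 g(b) = -sqrt(C1 + b^2)
 g(b) = sqrt(C1 + b^2)


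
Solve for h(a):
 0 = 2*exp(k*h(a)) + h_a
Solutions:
 h(a) = Piecewise((log(1/(C1*k + 2*a*k))/k, Ne(k, 0)), (nan, True))
 h(a) = Piecewise((C1 - 2*a, Eq(k, 0)), (nan, True))


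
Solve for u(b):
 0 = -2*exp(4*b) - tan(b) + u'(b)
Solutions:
 u(b) = C1 + exp(4*b)/2 - log(cos(b))


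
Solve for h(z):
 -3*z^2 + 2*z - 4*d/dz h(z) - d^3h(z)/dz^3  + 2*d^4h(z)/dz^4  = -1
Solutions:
 h(z) = C1 + C2*exp(z*(-(12*sqrt(327) + 217)^(1/3) - 1/(12*sqrt(327) + 217)^(1/3) + 2)/12)*sin(sqrt(3)*z*(-(12*sqrt(327) + 217)^(1/3) + (12*sqrt(327) + 217)^(-1/3))/12) + C3*exp(z*(-(12*sqrt(327) + 217)^(1/3) - 1/(12*sqrt(327) + 217)^(1/3) + 2)/12)*cos(sqrt(3)*z*(-(12*sqrt(327) + 217)^(1/3) + (12*sqrt(327) + 217)^(-1/3))/12) + C4*exp(z*((12*sqrt(327) + 217)^(-1/3) + 1 + (12*sqrt(327) + 217)^(1/3))/6) - z^3/4 + z^2/4 + 5*z/8


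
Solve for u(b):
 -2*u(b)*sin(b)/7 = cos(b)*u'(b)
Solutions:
 u(b) = C1*cos(b)^(2/7)


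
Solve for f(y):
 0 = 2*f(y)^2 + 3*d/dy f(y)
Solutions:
 f(y) = 3/(C1 + 2*y)


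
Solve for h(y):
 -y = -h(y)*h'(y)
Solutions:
 h(y) = -sqrt(C1 + y^2)
 h(y) = sqrt(C1 + y^2)


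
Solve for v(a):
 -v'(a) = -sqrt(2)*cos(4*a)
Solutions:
 v(a) = C1 + sqrt(2)*sin(4*a)/4


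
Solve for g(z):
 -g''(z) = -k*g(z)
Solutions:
 g(z) = C1*exp(-sqrt(k)*z) + C2*exp(sqrt(k)*z)


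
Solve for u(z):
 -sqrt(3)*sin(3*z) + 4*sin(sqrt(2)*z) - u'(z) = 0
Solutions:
 u(z) = C1 + sqrt(3)*cos(3*z)/3 - 2*sqrt(2)*cos(sqrt(2)*z)


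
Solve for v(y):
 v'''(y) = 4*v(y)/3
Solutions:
 v(y) = C3*exp(6^(2/3)*y/3) + (C1*sin(2^(2/3)*3^(1/6)*y/2) + C2*cos(2^(2/3)*3^(1/6)*y/2))*exp(-6^(2/3)*y/6)


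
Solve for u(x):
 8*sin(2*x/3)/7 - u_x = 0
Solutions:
 u(x) = C1 - 12*cos(2*x/3)/7


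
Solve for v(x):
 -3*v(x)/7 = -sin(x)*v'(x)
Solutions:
 v(x) = C1*(cos(x) - 1)^(3/14)/(cos(x) + 1)^(3/14)


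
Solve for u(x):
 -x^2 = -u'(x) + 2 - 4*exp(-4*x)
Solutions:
 u(x) = C1 + x^3/3 + 2*x + exp(-4*x)


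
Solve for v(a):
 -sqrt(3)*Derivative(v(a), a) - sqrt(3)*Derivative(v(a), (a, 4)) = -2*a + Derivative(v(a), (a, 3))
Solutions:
 v(a) = C1 + C2*exp(a*(-4*sqrt(3) + 2*18^(1/3)/(2*sqrt(3) + 243 + sqrt(-12 + (2*sqrt(3) + 243)^2))^(1/3) + 12^(1/3)*(2*sqrt(3) + 243 + sqrt(-12 + (2*sqrt(3) + 243)^2))^(1/3))/36)*sin(2^(1/3)*3^(1/6)*a*(-2^(1/3)*3^(2/3)*(2*sqrt(3) + 243 + 9*sqrt(-4/27 + (2*sqrt(3)/9 + 27)^2))^(1/3) + 6/(2*sqrt(3) + 243 + 9*sqrt(-4/27 + (2*sqrt(3)/9 + 27)^2))^(1/3))/36) + C3*exp(a*(-4*sqrt(3) + 2*18^(1/3)/(2*sqrt(3) + 243 + sqrt(-12 + (2*sqrt(3) + 243)^2))^(1/3) + 12^(1/3)*(2*sqrt(3) + 243 + sqrt(-12 + (2*sqrt(3) + 243)^2))^(1/3))/36)*cos(2^(1/3)*3^(1/6)*a*(-2^(1/3)*3^(2/3)*(2*sqrt(3) + 243 + 9*sqrt(-4/27 + (2*sqrt(3)/9 + 27)^2))^(1/3) + 6/(2*sqrt(3) + 243 + 9*sqrt(-4/27 + (2*sqrt(3)/9 + 27)^2))^(1/3))/36) + C4*exp(-a*(2*18^(1/3)/(2*sqrt(3) + 243 + sqrt(-12 + (2*sqrt(3) + 243)^2))^(1/3) + 2*sqrt(3) + 12^(1/3)*(2*sqrt(3) + 243 + sqrt(-12 + (2*sqrt(3) + 243)^2))^(1/3))/18) + sqrt(3)*a^2/3


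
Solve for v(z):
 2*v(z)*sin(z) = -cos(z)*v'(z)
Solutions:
 v(z) = C1*cos(z)^2


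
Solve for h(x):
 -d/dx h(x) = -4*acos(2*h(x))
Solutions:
 Integral(1/acos(2*_y), (_y, h(x))) = C1 + 4*x


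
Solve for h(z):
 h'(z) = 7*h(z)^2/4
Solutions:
 h(z) = -4/(C1 + 7*z)


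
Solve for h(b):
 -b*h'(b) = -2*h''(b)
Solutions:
 h(b) = C1 + C2*erfi(b/2)


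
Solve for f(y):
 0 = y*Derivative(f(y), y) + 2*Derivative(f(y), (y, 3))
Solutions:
 f(y) = C1 + Integral(C2*airyai(-2^(2/3)*y/2) + C3*airybi(-2^(2/3)*y/2), y)


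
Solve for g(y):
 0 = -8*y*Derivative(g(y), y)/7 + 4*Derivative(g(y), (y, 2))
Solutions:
 g(y) = C1 + C2*erfi(sqrt(7)*y/7)


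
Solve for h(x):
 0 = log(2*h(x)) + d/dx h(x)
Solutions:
 Integral(1/(log(_y) + log(2)), (_y, h(x))) = C1 - x


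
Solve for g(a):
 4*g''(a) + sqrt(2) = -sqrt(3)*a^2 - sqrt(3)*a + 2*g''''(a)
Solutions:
 g(a) = C1 + C2*a + C3*exp(-sqrt(2)*a) + C4*exp(sqrt(2)*a) - sqrt(3)*a^4/48 - sqrt(3)*a^3/24 + a^2*(-sqrt(3) - sqrt(2))/8


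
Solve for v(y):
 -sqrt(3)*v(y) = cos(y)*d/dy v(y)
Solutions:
 v(y) = C1*(sin(y) - 1)^(sqrt(3)/2)/(sin(y) + 1)^(sqrt(3)/2)


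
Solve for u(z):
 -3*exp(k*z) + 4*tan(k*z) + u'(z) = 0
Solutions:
 u(z) = C1 + 3*Piecewise((exp(k*z)/k, Ne(k, 0)), (z, True)) - 4*Piecewise((-log(cos(k*z))/k, Ne(k, 0)), (0, True))


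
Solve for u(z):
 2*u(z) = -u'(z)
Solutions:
 u(z) = C1*exp(-2*z)


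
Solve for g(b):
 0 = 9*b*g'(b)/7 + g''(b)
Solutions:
 g(b) = C1 + C2*erf(3*sqrt(14)*b/14)


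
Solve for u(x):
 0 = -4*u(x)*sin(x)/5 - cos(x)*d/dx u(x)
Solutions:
 u(x) = C1*cos(x)^(4/5)


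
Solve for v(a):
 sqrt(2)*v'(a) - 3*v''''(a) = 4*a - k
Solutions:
 v(a) = C1 + C4*exp(2^(1/6)*3^(2/3)*a/3) + sqrt(2)*a^2 - sqrt(2)*a*k/2 + (C2*sin(6^(1/6)*a/2) + C3*cos(6^(1/6)*a/2))*exp(-2^(1/6)*3^(2/3)*a/6)


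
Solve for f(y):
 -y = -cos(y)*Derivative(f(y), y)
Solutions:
 f(y) = C1 + Integral(y/cos(y), y)


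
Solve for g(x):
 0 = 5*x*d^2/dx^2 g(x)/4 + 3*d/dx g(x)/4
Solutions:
 g(x) = C1 + C2*x^(2/5)


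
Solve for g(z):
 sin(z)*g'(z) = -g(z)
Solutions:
 g(z) = C1*sqrt(cos(z) + 1)/sqrt(cos(z) - 1)


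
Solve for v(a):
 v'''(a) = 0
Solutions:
 v(a) = C1 + C2*a + C3*a^2


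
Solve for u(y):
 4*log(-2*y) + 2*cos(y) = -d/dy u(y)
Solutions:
 u(y) = C1 - 4*y*log(-y) - 4*y*log(2) + 4*y - 2*sin(y)


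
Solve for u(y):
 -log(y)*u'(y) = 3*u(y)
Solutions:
 u(y) = C1*exp(-3*li(y))


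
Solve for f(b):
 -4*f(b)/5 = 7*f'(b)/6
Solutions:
 f(b) = C1*exp(-24*b/35)


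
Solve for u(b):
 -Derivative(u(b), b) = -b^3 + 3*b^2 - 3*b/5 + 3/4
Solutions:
 u(b) = C1 + b^4/4 - b^3 + 3*b^2/10 - 3*b/4


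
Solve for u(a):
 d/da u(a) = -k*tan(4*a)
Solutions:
 u(a) = C1 + k*log(cos(4*a))/4


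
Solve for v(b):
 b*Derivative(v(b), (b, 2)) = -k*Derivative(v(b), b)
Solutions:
 v(b) = C1 + b^(1 - re(k))*(C2*sin(log(b)*Abs(im(k))) + C3*cos(log(b)*im(k)))


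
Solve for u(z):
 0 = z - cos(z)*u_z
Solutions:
 u(z) = C1 + Integral(z/cos(z), z)


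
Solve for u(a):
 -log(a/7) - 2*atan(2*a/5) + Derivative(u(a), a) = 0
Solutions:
 u(a) = C1 + a*log(a) + 2*a*atan(2*a/5) - a*log(7) - a - 5*log(4*a^2 + 25)/2


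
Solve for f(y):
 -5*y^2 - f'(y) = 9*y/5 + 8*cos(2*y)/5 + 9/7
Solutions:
 f(y) = C1 - 5*y^3/3 - 9*y^2/10 - 9*y/7 - 8*sin(y)*cos(y)/5


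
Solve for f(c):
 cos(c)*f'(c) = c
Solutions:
 f(c) = C1 + Integral(c/cos(c), c)


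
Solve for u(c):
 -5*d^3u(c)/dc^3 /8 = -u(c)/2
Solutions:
 u(c) = C3*exp(10^(2/3)*c/5) + (C1*sin(10^(2/3)*sqrt(3)*c/10) + C2*cos(10^(2/3)*sqrt(3)*c/10))*exp(-10^(2/3)*c/10)


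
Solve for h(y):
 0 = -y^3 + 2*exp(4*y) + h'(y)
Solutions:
 h(y) = C1 + y^4/4 - exp(4*y)/2


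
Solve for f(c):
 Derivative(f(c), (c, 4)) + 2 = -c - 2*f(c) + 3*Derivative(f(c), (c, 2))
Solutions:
 f(c) = C1*exp(-c) + C2*exp(c) + C3*exp(-sqrt(2)*c) + C4*exp(sqrt(2)*c) - c/2 - 1


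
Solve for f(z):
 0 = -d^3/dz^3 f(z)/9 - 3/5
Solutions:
 f(z) = C1 + C2*z + C3*z^2 - 9*z^3/10


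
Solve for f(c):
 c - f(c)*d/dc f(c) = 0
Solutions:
 f(c) = -sqrt(C1 + c^2)
 f(c) = sqrt(C1 + c^2)


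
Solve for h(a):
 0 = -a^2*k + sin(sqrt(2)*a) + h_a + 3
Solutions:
 h(a) = C1 + a^3*k/3 - 3*a + sqrt(2)*cos(sqrt(2)*a)/2


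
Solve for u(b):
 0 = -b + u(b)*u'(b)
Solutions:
 u(b) = -sqrt(C1 + b^2)
 u(b) = sqrt(C1 + b^2)


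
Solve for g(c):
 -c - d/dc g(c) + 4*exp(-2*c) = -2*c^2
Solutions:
 g(c) = C1 + 2*c^3/3 - c^2/2 - 2*exp(-2*c)


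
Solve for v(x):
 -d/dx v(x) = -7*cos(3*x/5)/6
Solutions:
 v(x) = C1 + 35*sin(3*x/5)/18


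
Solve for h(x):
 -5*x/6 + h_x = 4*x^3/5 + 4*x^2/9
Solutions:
 h(x) = C1 + x^4/5 + 4*x^3/27 + 5*x^2/12


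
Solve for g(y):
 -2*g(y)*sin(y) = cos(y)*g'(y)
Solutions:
 g(y) = C1*cos(y)^2


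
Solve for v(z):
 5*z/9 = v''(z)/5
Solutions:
 v(z) = C1 + C2*z + 25*z^3/54


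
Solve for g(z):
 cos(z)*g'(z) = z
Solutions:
 g(z) = C1 + Integral(z/cos(z), z)


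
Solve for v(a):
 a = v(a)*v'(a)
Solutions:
 v(a) = -sqrt(C1 + a^2)
 v(a) = sqrt(C1 + a^2)


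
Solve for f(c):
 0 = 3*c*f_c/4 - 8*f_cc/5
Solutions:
 f(c) = C1 + C2*erfi(sqrt(15)*c/8)


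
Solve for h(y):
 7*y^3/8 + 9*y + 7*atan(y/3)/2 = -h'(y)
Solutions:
 h(y) = C1 - 7*y^4/32 - 9*y^2/2 - 7*y*atan(y/3)/2 + 21*log(y^2 + 9)/4


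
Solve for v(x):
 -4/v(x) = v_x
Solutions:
 v(x) = -sqrt(C1 - 8*x)
 v(x) = sqrt(C1 - 8*x)


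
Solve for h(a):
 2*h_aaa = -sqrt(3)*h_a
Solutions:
 h(a) = C1 + C2*sin(sqrt(2)*3^(1/4)*a/2) + C3*cos(sqrt(2)*3^(1/4)*a/2)


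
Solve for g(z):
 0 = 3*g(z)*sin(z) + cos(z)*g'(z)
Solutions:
 g(z) = C1*cos(z)^3


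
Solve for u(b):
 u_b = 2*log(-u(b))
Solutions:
 -li(-u(b)) = C1 + 2*b


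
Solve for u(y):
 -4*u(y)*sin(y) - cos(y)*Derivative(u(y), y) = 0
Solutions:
 u(y) = C1*cos(y)^4


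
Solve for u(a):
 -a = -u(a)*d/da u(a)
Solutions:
 u(a) = -sqrt(C1 + a^2)
 u(a) = sqrt(C1 + a^2)


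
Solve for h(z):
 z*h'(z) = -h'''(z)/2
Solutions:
 h(z) = C1 + Integral(C2*airyai(-2^(1/3)*z) + C3*airybi(-2^(1/3)*z), z)


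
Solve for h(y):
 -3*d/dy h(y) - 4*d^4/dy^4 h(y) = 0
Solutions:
 h(y) = C1 + C4*exp(-6^(1/3)*y/2) + (C2*sin(2^(1/3)*3^(5/6)*y/4) + C3*cos(2^(1/3)*3^(5/6)*y/4))*exp(6^(1/3)*y/4)


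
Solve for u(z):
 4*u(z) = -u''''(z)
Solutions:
 u(z) = (C1*sin(z) + C2*cos(z))*exp(-z) + (C3*sin(z) + C4*cos(z))*exp(z)


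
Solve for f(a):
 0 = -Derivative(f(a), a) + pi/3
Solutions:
 f(a) = C1 + pi*a/3


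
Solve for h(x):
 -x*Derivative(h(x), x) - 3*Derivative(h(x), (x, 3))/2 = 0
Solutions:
 h(x) = C1 + Integral(C2*airyai(-2^(1/3)*3^(2/3)*x/3) + C3*airybi(-2^(1/3)*3^(2/3)*x/3), x)


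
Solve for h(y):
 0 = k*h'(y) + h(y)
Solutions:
 h(y) = C1*exp(-y/k)


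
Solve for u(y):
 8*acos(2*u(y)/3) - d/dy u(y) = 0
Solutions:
 Integral(1/acos(2*_y/3), (_y, u(y))) = C1 + 8*y


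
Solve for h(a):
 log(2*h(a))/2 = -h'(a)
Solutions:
 2*Integral(1/(log(_y) + log(2)), (_y, h(a))) = C1 - a


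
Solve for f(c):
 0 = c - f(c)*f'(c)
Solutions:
 f(c) = -sqrt(C1 + c^2)
 f(c) = sqrt(C1 + c^2)


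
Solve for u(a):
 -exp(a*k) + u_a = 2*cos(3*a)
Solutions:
 u(a) = C1 + 2*sin(3*a)/3 + exp(a*k)/k


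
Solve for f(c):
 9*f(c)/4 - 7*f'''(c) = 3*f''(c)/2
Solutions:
 f(c) = C1*exp(-c*((21*sqrt(439) + 440)^(-1/3) + 2 + (21*sqrt(439) + 440)^(1/3))/28)*sin(sqrt(3)*c*(-(21*sqrt(439) + 440)^(1/3) + (21*sqrt(439) + 440)^(-1/3))/28) + C2*exp(-c*((21*sqrt(439) + 440)^(-1/3) + 2 + (21*sqrt(439) + 440)^(1/3))/28)*cos(sqrt(3)*c*(-(21*sqrt(439) + 440)^(1/3) + (21*sqrt(439) + 440)^(-1/3))/28) + C3*exp(c*(-1 + (21*sqrt(439) + 440)^(-1/3) + (21*sqrt(439) + 440)^(1/3))/14)


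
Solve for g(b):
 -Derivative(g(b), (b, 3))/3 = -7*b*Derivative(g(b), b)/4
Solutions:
 g(b) = C1 + Integral(C2*airyai(42^(1/3)*b/2) + C3*airybi(42^(1/3)*b/2), b)


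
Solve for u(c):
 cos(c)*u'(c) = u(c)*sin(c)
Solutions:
 u(c) = C1/cos(c)


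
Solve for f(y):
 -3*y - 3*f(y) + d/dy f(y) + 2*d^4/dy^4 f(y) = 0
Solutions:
 f(y) = C1*exp(y*(-4 - 4*2^(2/3)/(67 + 9*sqrt(57))^(1/3) + 2^(1/3)*(67 + 9*sqrt(57))^(1/3))/12)*sin(2^(1/3)*sqrt(3)*y*(4*2^(1/3)/(67 + 9*sqrt(57))^(1/3) + (67 + 9*sqrt(57))^(1/3))/12) + C2*exp(y*(-4 - 4*2^(2/3)/(67 + 9*sqrt(57))^(1/3) + 2^(1/3)*(67 + 9*sqrt(57))^(1/3))/12)*cos(2^(1/3)*sqrt(3)*y*(4*2^(1/3)/(67 + 9*sqrt(57))^(1/3) + (67 + 9*sqrt(57))^(1/3))/12) + C3*exp(y) + C4*exp(y*(-2^(1/3)*(67 + 9*sqrt(57))^(1/3) - 2 + 4*2^(2/3)/(67 + 9*sqrt(57))^(1/3))/6) - y - 1/3


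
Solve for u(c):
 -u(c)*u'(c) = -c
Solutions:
 u(c) = -sqrt(C1 + c^2)
 u(c) = sqrt(C1 + c^2)


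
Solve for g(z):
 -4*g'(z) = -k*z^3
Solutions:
 g(z) = C1 + k*z^4/16


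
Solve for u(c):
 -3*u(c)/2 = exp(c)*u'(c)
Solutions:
 u(c) = C1*exp(3*exp(-c)/2)


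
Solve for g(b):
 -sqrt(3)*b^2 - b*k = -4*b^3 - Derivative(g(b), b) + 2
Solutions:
 g(b) = C1 - b^4 + sqrt(3)*b^3/3 + b^2*k/2 + 2*b


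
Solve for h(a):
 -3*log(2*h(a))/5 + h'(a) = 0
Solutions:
 -5*Integral(1/(log(_y) + log(2)), (_y, h(a)))/3 = C1 - a


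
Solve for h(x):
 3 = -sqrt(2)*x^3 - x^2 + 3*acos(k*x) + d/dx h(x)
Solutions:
 h(x) = C1 + sqrt(2)*x^4/4 + x^3/3 + 3*x - 3*Piecewise((x*acos(k*x) - sqrt(-k^2*x^2 + 1)/k, Ne(k, 0)), (pi*x/2, True))


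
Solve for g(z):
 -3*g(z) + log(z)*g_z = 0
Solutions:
 g(z) = C1*exp(3*li(z))


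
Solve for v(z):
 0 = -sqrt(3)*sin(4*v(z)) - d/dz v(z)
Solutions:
 v(z) = -acos((-C1 - exp(8*sqrt(3)*z))/(C1 - exp(8*sqrt(3)*z)))/4 + pi/2
 v(z) = acos((-C1 - exp(8*sqrt(3)*z))/(C1 - exp(8*sqrt(3)*z)))/4


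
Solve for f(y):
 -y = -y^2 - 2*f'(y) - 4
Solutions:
 f(y) = C1 - y^3/6 + y^2/4 - 2*y


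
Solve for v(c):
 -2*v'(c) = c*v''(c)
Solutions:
 v(c) = C1 + C2/c


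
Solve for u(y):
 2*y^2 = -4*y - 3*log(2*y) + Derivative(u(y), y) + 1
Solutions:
 u(y) = C1 + 2*y^3/3 + 2*y^2 + 3*y*log(y) - 4*y + y*log(8)


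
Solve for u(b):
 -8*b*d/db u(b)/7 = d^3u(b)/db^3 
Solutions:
 u(b) = C1 + Integral(C2*airyai(-2*7^(2/3)*b/7) + C3*airybi(-2*7^(2/3)*b/7), b)


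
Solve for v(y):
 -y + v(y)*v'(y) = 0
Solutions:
 v(y) = -sqrt(C1 + y^2)
 v(y) = sqrt(C1 + y^2)


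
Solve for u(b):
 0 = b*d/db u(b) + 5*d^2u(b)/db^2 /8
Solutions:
 u(b) = C1 + C2*erf(2*sqrt(5)*b/5)


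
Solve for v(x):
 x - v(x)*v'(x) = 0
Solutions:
 v(x) = -sqrt(C1 + x^2)
 v(x) = sqrt(C1 + x^2)


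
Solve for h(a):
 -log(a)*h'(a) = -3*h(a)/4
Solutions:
 h(a) = C1*exp(3*li(a)/4)


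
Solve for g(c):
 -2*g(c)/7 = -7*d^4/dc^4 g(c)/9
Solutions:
 g(c) = C1*exp(-2^(1/4)*sqrt(21)*c/7) + C2*exp(2^(1/4)*sqrt(21)*c/7) + C3*sin(2^(1/4)*sqrt(21)*c/7) + C4*cos(2^(1/4)*sqrt(21)*c/7)


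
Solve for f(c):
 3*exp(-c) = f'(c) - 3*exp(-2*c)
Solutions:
 f(c) = C1 - 3*exp(-c) - 3*exp(-2*c)/2


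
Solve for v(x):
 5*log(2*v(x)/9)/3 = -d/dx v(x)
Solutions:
 3*Integral(1/(log(_y) - 2*log(3) + log(2)), (_y, v(x)))/5 = C1 - x


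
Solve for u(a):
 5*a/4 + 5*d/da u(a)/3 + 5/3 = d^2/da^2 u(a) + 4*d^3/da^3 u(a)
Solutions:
 u(a) = C1 + C2*exp(a*(-3 + sqrt(249))/24) + C3*exp(-a*(3 + sqrt(249))/24) - 3*a^2/8 - 29*a/20


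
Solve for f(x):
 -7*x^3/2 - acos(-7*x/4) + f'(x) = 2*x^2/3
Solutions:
 f(x) = C1 + 7*x^4/8 + 2*x^3/9 + x*acos(-7*x/4) + sqrt(16 - 49*x^2)/7


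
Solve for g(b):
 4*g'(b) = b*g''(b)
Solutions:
 g(b) = C1 + C2*b^5


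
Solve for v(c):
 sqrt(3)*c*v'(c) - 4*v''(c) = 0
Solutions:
 v(c) = C1 + C2*erfi(sqrt(2)*3^(1/4)*c/4)


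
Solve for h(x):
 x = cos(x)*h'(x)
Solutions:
 h(x) = C1 + Integral(x/cos(x), x)


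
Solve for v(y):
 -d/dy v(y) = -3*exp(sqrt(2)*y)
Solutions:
 v(y) = C1 + 3*sqrt(2)*exp(sqrt(2)*y)/2


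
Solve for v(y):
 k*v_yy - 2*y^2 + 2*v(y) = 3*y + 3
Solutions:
 v(y) = C1*exp(-sqrt(2)*y*sqrt(-1/k)) + C2*exp(sqrt(2)*y*sqrt(-1/k)) - k + y^2 + 3*y/2 + 3/2


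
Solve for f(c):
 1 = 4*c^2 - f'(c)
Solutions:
 f(c) = C1 + 4*c^3/3 - c


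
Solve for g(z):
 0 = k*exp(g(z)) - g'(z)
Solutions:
 g(z) = log(-1/(C1 + k*z))


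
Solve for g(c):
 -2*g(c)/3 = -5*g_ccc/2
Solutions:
 g(c) = C3*exp(30^(2/3)*c/15) + (C1*sin(10^(2/3)*3^(1/6)*c/10) + C2*cos(10^(2/3)*3^(1/6)*c/10))*exp(-30^(2/3)*c/30)


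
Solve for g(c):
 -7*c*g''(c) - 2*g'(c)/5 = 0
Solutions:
 g(c) = C1 + C2*c^(33/35)


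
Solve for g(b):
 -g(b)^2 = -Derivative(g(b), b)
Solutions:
 g(b) = -1/(C1 + b)


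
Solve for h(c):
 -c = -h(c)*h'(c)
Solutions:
 h(c) = -sqrt(C1 + c^2)
 h(c) = sqrt(C1 + c^2)


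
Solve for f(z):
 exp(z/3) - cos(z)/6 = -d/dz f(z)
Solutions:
 f(z) = C1 - 3*exp(z/3) + sin(z)/6


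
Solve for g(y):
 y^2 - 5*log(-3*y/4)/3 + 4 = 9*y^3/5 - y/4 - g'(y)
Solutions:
 g(y) = C1 + 9*y^4/20 - y^3/3 - y^2/8 + 5*y*log(-y)/3 + y*(-17/3 - 4*log(2) + log(3) + 2*log(6)/3)


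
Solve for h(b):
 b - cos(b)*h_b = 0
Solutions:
 h(b) = C1 + Integral(b/cos(b), b)


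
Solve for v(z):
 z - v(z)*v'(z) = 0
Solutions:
 v(z) = -sqrt(C1 + z^2)
 v(z) = sqrt(C1 + z^2)


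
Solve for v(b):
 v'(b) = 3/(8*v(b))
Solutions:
 v(b) = -sqrt(C1 + 3*b)/2
 v(b) = sqrt(C1 + 3*b)/2


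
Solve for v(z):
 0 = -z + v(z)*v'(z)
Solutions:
 v(z) = -sqrt(C1 + z^2)
 v(z) = sqrt(C1 + z^2)


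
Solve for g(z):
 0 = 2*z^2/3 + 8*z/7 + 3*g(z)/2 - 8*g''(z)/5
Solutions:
 g(z) = C1*exp(-sqrt(15)*z/4) + C2*exp(sqrt(15)*z/4) - 4*z^2/9 - 16*z/21 - 128/135


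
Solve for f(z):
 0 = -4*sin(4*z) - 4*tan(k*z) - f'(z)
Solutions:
 f(z) = C1 - 4*Piecewise((-log(cos(k*z))/k, Ne(k, 0)), (0, True)) + cos(4*z)
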